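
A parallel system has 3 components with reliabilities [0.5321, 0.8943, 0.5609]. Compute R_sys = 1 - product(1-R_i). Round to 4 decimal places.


Components: [0.5321, 0.8943, 0.5609]
(1 - 0.5321) = 0.4679, running product = 0.4679
(1 - 0.8943) = 0.1057, running product = 0.0495
(1 - 0.5609) = 0.4391, running product = 0.0217
Product of (1-R_i) = 0.0217
R_sys = 1 - 0.0217 = 0.9783

0.9783


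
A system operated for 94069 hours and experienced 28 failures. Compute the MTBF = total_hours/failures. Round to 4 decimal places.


total_hours = 94069
failures = 28
MTBF = 94069 / 28
MTBF = 3359.6071

3359.6071


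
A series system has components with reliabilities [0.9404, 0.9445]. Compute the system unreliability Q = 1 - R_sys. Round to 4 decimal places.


Components: [0.9404, 0.9445]
After component 1: product = 0.9404
After component 2: product = 0.8882
R_sys = 0.8882
Q = 1 - 0.8882 = 0.1118

0.1118


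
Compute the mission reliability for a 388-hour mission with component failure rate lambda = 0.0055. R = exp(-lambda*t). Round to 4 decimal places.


lambda = 0.0055
mission_time = 388
lambda * t = 0.0055 * 388 = 2.134
R = exp(-2.134)
R = 0.1184

0.1184


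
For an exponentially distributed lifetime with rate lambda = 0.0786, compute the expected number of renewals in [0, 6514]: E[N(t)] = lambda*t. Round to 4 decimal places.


lambda = 0.0786
t = 6514
E[N(t)] = lambda * t
E[N(t)] = 0.0786 * 6514
E[N(t)] = 512.0004

512.0004


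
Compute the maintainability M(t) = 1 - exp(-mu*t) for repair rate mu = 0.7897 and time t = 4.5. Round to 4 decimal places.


mu = 0.7897, t = 4.5
mu * t = 0.7897 * 4.5 = 3.5536
exp(-3.5536) = 0.0286
M(t) = 1 - 0.0286
M(t) = 0.9714

0.9714


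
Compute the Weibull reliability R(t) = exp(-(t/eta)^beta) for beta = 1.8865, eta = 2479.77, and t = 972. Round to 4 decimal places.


beta = 1.8865, eta = 2479.77, t = 972
t/eta = 972 / 2479.77 = 0.392
(t/eta)^beta = 0.392^1.8865 = 0.1709
R(t) = exp(-0.1709)
R(t) = 0.8429

0.8429


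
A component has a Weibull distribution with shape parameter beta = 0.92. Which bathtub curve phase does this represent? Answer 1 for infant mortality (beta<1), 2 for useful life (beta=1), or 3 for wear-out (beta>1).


beta = 0.92
Compare beta to 1:
beta < 1 => infant mortality (phase 1)
beta = 1 => useful life (phase 2)
beta > 1 => wear-out (phase 3)
Since beta = 0.92, this is infant mortality (decreasing failure rate)
Phase = 1

1


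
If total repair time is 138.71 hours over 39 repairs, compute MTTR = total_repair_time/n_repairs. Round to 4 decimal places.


total_repair_time = 138.71
n_repairs = 39
MTTR = 138.71 / 39
MTTR = 3.5567

3.5567


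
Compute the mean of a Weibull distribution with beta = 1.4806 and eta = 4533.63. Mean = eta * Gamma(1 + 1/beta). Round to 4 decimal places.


beta = 1.4806, eta = 4533.63
1/beta = 0.6754
1 + 1/beta = 1.6754
Gamma(1.6754) = 0.9042
Mean = 4533.63 * 0.9042
Mean = 4099.3435

4099.3435


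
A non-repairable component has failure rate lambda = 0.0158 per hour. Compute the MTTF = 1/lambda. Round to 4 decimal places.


lambda = 0.0158
MTTF = 1 / 0.0158
MTTF = 63.2911

63.2911


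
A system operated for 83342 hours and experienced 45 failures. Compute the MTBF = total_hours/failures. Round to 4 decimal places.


total_hours = 83342
failures = 45
MTBF = 83342 / 45
MTBF = 1852.0444

1852.0444


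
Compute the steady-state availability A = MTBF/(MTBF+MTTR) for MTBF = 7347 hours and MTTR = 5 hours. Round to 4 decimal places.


MTBF = 7347
MTTR = 5
MTBF + MTTR = 7352
A = 7347 / 7352
A = 0.9993

0.9993


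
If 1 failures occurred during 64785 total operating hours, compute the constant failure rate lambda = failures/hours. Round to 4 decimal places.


failures = 1
total_hours = 64785
lambda = 1 / 64785
lambda = 0.0

0.0


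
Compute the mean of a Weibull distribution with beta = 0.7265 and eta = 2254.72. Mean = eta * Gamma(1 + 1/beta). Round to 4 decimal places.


beta = 0.7265, eta = 2254.72
1/beta = 1.3765
1 + 1/beta = 2.3765
Gamma(2.3765) = 1.2234
Mean = 2254.72 * 1.2234
Mean = 2758.4274

2758.4274


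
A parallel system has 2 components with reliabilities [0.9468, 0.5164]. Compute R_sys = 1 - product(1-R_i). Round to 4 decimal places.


Components: [0.9468, 0.5164]
(1 - 0.9468) = 0.0532, running product = 0.0532
(1 - 0.5164) = 0.4836, running product = 0.0257
Product of (1-R_i) = 0.0257
R_sys = 1 - 0.0257 = 0.9743

0.9743


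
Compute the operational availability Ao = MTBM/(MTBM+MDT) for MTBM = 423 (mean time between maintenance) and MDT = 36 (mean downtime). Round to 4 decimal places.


MTBM = 423
MDT = 36
MTBM + MDT = 459
Ao = 423 / 459
Ao = 0.9216

0.9216


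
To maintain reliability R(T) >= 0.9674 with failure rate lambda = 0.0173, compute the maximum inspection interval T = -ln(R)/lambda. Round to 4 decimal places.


R_target = 0.9674
lambda = 0.0173
-ln(0.9674) = 0.0331
T = 0.0331 / 0.0173
T = 1.9158

1.9158


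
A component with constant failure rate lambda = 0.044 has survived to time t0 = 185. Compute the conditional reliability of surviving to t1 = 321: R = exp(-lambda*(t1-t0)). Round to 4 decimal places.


lambda = 0.044
t0 = 185, t1 = 321
t1 - t0 = 136
lambda * (t1-t0) = 0.044 * 136 = 5.984
R = exp(-5.984)
R = 0.0025

0.0025


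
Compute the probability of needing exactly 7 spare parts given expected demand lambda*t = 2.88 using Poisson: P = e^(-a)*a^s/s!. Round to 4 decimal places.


a = 2.88, s = 7
e^(-a) = e^(-2.88) = 0.0561
a^s = 2.88^7 = 1643.4156
s! = 5040
P = 0.0561 * 1643.4156 / 5040
P = 0.0183

0.0183


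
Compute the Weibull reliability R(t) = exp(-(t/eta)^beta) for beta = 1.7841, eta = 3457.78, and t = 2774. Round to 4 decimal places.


beta = 1.7841, eta = 3457.78, t = 2774
t/eta = 2774 / 3457.78 = 0.8022
(t/eta)^beta = 0.8022^1.7841 = 0.675
R(t) = exp(-0.675)
R(t) = 0.5092

0.5092


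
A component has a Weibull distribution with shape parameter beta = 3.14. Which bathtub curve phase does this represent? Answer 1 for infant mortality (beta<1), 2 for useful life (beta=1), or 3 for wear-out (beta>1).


beta = 3.14
Compare beta to 1:
beta < 1 => infant mortality (phase 1)
beta = 1 => useful life (phase 2)
beta > 1 => wear-out (phase 3)
Since beta = 3.14, this is wear-out (increasing failure rate)
Phase = 3

3


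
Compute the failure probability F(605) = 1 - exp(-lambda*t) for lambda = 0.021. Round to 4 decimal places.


lambda = 0.021, t = 605
lambda * t = 12.705
exp(-12.705) = 0.0
F(t) = 1 - 0.0
F(t) = 1.0

1.0


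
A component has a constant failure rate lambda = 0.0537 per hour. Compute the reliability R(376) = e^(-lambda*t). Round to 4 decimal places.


lambda = 0.0537
t = 376
lambda * t = 20.1912
R(t) = e^(-20.1912)
R(t) = 0.0

0.0


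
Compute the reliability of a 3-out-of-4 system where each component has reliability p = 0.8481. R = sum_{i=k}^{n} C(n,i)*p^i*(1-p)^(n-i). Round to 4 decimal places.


k = 3, n = 4, p = 0.8481
i=3: C(4,3)=4 * 0.8481^3 * 0.1519^1 = 0.3706
i=4: C(4,4)=1 * 0.8481^4 * 0.1519^0 = 0.5174
R = sum of terms = 0.888

0.888


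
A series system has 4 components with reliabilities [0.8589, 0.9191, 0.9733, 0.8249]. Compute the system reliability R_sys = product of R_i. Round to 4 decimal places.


Components: [0.8589, 0.9191, 0.9733, 0.8249]
After component 1 (R=0.8589): product = 0.8589
After component 2 (R=0.9191): product = 0.7894
After component 3 (R=0.9733): product = 0.7683
After component 4 (R=0.8249): product = 0.6338
R_sys = 0.6338

0.6338


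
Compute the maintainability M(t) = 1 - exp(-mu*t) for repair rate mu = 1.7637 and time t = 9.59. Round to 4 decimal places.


mu = 1.7637, t = 9.59
mu * t = 1.7637 * 9.59 = 16.9139
exp(-16.9139) = 0.0
M(t) = 1 - 0.0
M(t) = 1.0

1.0


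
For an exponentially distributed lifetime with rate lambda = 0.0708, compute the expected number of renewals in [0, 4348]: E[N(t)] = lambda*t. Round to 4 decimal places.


lambda = 0.0708
t = 4348
E[N(t)] = lambda * t
E[N(t)] = 0.0708 * 4348
E[N(t)] = 307.8384

307.8384


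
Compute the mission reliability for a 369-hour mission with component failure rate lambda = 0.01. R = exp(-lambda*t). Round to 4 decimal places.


lambda = 0.01
mission_time = 369
lambda * t = 0.01 * 369 = 3.69
R = exp(-3.69)
R = 0.025

0.025


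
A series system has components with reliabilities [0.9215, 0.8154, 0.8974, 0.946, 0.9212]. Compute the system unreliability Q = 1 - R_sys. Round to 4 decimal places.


Components: [0.9215, 0.8154, 0.8974, 0.946, 0.9212]
After component 1: product = 0.9215
After component 2: product = 0.7514
After component 3: product = 0.6743
After component 4: product = 0.6379
After component 5: product = 0.5876
R_sys = 0.5876
Q = 1 - 0.5876 = 0.4124

0.4124


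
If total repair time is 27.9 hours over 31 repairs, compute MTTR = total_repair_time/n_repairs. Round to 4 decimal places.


total_repair_time = 27.9
n_repairs = 31
MTTR = 27.9 / 31
MTTR = 0.9

0.9


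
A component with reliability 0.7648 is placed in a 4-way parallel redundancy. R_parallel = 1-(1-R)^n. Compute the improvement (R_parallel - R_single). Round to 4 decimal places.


R_single = 0.7648, n = 4
1 - R_single = 0.2352
(1 - R_single)^n = 0.2352^4 = 0.0031
R_parallel = 1 - 0.0031 = 0.9969
Improvement = 0.9969 - 0.7648
Improvement = 0.2321

0.2321


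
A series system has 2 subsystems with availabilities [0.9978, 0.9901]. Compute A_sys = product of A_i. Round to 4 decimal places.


Subsystems: [0.9978, 0.9901]
After subsystem 1 (A=0.9978): product = 0.9978
After subsystem 2 (A=0.9901): product = 0.9879
A_sys = 0.9879

0.9879


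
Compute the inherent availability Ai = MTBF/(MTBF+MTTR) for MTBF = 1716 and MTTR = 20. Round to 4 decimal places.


MTBF = 1716
MTTR = 20
MTBF + MTTR = 1736
Ai = 1716 / 1736
Ai = 0.9885

0.9885


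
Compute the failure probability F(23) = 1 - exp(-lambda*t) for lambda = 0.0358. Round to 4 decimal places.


lambda = 0.0358, t = 23
lambda * t = 0.8234
exp(-0.8234) = 0.4389
F(t) = 1 - 0.4389
F(t) = 0.5611

0.5611


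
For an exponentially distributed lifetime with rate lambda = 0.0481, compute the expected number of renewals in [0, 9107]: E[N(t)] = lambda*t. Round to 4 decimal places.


lambda = 0.0481
t = 9107
E[N(t)] = lambda * t
E[N(t)] = 0.0481 * 9107
E[N(t)] = 438.0467

438.0467


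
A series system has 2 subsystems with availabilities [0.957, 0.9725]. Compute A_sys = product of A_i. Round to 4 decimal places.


Subsystems: [0.957, 0.9725]
After subsystem 1 (A=0.957): product = 0.957
After subsystem 2 (A=0.9725): product = 0.9307
A_sys = 0.9307

0.9307


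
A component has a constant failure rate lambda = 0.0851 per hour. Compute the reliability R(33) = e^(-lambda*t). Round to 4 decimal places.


lambda = 0.0851
t = 33
lambda * t = 2.8083
R(t) = e^(-2.8083)
R(t) = 0.0603

0.0603


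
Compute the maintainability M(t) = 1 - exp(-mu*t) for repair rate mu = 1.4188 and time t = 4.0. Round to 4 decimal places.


mu = 1.4188, t = 4.0
mu * t = 1.4188 * 4.0 = 5.6752
exp(-5.6752) = 0.0034
M(t) = 1 - 0.0034
M(t) = 0.9966

0.9966


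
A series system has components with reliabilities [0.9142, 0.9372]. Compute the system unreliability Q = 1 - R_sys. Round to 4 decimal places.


Components: [0.9142, 0.9372]
After component 1: product = 0.9142
After component 2: product = 0.8568
R_sys = 0.8568
Q = 1 - 0.8568 = 0.1432

0.1432


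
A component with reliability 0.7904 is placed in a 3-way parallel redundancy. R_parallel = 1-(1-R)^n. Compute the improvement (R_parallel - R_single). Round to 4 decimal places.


R_single = 0.7904, n = 3
1 - R_single = 0.2096
(1 - R_single)^n = 0.2096^3 = 0.0092
R_parallel = 1 - 0.0092 = 0.9908
Improvement = 0.9908 - 0.7904
Improvement = 0.2004

0.2004


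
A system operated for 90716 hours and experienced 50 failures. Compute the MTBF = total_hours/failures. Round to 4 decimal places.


total_hours = 90716
failures = 50
MTBF = 90716 / 50
MTBF = 1814.32

1814.32


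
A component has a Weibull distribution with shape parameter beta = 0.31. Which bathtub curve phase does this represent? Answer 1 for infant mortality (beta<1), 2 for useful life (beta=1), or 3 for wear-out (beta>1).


beta = 0.31
Compare beta to 1:
beta < 1 => infant mortality (phase 1)
beta = 1 => useful life (phase 2)
beta > 1 => wear-out (phase 3)
Since beta = 0.31, this is infant mortality (decreasing failure rate)
Phase = 1

1


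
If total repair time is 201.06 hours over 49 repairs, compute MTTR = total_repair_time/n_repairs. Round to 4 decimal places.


total_repair_time = 201.06
n_repairs = 49
MTTR = 201.06 / 49
MTTR = 4.1033

4.1033


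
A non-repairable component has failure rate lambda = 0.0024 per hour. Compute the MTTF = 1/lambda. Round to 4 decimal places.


lambda = 0.0024
MTTF = 1 / 0.0024
MTTF = 416.6667

416.6667


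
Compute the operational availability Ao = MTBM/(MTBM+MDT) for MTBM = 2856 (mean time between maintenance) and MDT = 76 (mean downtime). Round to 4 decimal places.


MTBM = 2856
MDT = 76
MTBM + MDT = 2932
Ao = 2856 / 2932
Ao = 0.9741

0.9741


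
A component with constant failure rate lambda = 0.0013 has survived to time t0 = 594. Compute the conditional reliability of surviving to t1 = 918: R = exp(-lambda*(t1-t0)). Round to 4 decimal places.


lambda = 0.0013
t0 = 594, t1 = 918
t1 - t0 = 324
lambda * (t1-t0) = 0.0013 * 324 = 0.4212
R = exp(-0.4212)
R = 0.6563

0.6563


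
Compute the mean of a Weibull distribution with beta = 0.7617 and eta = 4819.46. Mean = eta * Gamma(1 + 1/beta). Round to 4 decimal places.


beta = 0.7617, eta = 4819.46
1/beta = 1.3129
1 + 1/beta = 2.3129
Gamma(2.3129) = 1.1758
Mean = 4819.46 * 1.1758
Mean = 5666.7075

5666.7075


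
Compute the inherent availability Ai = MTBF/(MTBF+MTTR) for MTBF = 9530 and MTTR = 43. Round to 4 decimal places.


MTBF = 9530
MTTR = 43
MTBF + MTTR = 9573
Ai = 9530 / 9573
Ai = 0.9955

0.9955


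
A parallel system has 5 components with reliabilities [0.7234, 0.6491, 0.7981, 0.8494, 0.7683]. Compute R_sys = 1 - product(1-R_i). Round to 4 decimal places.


Components: [0.7234, 0.6491, 0.7981, 0.8494, 0.7683]
(1 - 0.7234) = 0.2766, running product = 0.2766
(1 - 0.6491) = 0.3509, running product = 0.0971
(1 - 0.7981) = 0.2019, running product = 0.0196
(1 - 0.8494) = 0.1506, running product = 0.003
(1 - 0.7683) = 0.2317, running product = 0.0007
Product of (1-R_i) = 0.0007
R_sys = 1 - 0.0007 = 0.9993

0.9993


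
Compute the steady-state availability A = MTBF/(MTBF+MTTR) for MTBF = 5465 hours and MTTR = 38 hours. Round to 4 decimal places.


MTBF = 5465
MTTR = 38
MTBF + MTTR = 5503
A = 5465 / 5503
A = 0.9931

0.9931


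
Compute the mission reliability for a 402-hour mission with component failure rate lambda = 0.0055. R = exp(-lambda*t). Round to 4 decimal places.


lambda = 0.0055
mission_time = 402
lambda * t = 0.0055 * 402 = 2.211
R = exp(-2.211)
R = 0.1096

0.1096


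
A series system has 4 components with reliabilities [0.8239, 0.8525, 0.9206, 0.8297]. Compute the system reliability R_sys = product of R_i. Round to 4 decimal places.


Components: [0.8239, 0.8525, 0.9206, 0.8297]
After component 1 (R=0.8239): product = 0.8239
After component 2 (R=0.8525): product = 0.7024
After component 3 (R=0.9206): product = 0.6466
After component 4 (R=0.8297): product = 0.5365
R_sys = 0.5365

0.5365


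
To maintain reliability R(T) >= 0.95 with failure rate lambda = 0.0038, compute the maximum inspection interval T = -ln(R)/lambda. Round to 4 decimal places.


R_target = 0.95
lambda = 0.0038
-ln(0.95) = 0.0513
T = 0.0513 / 0.0038
T = 13.4982

13.4982


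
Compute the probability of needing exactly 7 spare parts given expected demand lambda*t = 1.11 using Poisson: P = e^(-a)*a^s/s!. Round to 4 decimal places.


a = 1.11, s = 7
e^(-a) = e^(-1.11) = 0.3296
a^s = 1.11^7 = 2.0762
s! = 5040
P = 0.3296 * 2.0762 / 5040
P = 0.0001

0.0001


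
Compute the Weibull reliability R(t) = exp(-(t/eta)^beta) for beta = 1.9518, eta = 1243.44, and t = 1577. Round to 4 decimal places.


beta = 1.9518, eta = 1243.44, t = 1577
t/eta = 1577 / 1243.44 = 1.2683
(t/eta)^beta = 1.2683^1.9518 = 1.5902
R(t) = exp(-1.5902)
R(t) = 0.2039

0.2039


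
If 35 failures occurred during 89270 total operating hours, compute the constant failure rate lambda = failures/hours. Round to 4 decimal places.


failures = 35
total_hours = 89270
lambda = 35 / 89270
lambda = 0.0004

0.0004


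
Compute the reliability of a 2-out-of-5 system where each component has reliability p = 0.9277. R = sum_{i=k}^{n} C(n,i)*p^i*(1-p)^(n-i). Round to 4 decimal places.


k = 2, n = 5, p = 0.9277
i=2: C(5,2)=10 * 0.9277^2 * 0.0723^3 = 0.0033
i=3: C(5,3)=10 * 0.9277^3 * 0.0723^2 = 0.0417
i=4: C(5,4)=5 * 0.9277^4 * 0.0723^1 = 0.2678
i=5: C(5,5)=1 * 0.9277^5 * 0.0723^0 = 0.6871
R = sum of terms = 0.9999

0.9999


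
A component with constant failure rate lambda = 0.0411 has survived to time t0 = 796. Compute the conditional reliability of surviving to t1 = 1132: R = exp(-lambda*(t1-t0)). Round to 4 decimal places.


lambda = 0.0411
t0 = 796, t1 = 1132
t1 - t0 = 336
lambda * (t1-t0) = 0.0411 * 336 = 13.8096
R = exp(-13.8096)
R = 0.0

0.0


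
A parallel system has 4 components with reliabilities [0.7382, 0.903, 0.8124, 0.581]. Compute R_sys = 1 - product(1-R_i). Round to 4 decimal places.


Components: [0.7382, 0.903, 0.8124, 0.581]
(1 - 0.7382) = 0.2618, running product = 0.2618
(1 - 0.903) = 0.097, running product = 0.0254
(1 - 0.8124) = 0.1876, running product = 0.0048
(1 - 0.581) = 0.419, running product = 0.002
Product of (1-R_i) = 0.002
R_sys = 1 - 0.002 = 0.998

0.998


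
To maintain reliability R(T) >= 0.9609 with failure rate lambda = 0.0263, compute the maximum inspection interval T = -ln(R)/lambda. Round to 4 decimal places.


R_target = 0.9609
lambda = 0.0263
-ln(0.9609) = 0.0399
T = 0.0399 / 0.0263
T = 1.5165

1.5165


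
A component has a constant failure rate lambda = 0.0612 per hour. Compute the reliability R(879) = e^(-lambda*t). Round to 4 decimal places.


lambda = 0.0612
t = 879
lambda * t = 53.7948
R(t) = e^(-53.7948)
R(t) = 0.0

0.0


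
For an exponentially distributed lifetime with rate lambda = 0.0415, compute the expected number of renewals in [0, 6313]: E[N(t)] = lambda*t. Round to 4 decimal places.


lambda = 0.0415
t = 6313
E[N(t)] = lambda * t
E[N(t)] = 0.0415 * 6313
E[N(t)] = 261.9895

261.9895


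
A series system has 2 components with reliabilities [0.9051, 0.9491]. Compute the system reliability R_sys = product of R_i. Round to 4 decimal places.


Components: [0.9051, 0.9491]
After component 1 (R=0.9051): product = 0.9051
After component 2 (R=0.9491): product = 0.859
R_sys = 0.859

0.859


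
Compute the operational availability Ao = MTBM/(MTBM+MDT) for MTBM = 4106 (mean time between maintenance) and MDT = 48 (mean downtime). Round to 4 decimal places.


MTBM = 4106
MDT = 48
MTBM + MDT = 4154
Ao = 4106 / 4154
Ao = 0.9884

0.9884


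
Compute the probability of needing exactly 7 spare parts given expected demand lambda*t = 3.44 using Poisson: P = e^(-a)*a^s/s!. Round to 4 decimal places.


a = 3.44, s = 7
e^(-a) = e^(-3.44) = 0.0321
a^s = 3.44^7 = 5700.4494
s! = 5040
P = 0.0321 * 5700.4494 / 5040
P = 0.0363

0.0363


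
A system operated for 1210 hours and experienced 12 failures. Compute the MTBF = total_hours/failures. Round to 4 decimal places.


total_hours = 1210
failures = 12
MTBF = 1210 / 12
MTBF = 100.8333

100.8333


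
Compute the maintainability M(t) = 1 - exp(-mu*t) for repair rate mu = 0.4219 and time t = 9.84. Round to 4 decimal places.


mu = 0.4219, t = 9.84
mu * t = 0.4219 * 9.84 = 4.1515
exp(-4.1515) = 0.0157
M(t) = 1 - 0.0157
M(t) = 0.9843

0.9843


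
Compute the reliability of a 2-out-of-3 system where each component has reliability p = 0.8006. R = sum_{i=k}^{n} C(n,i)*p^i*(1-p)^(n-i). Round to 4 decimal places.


k = 2, n = 3, p = 0.8006
i=2: C(3,2)=3 * 0.8006^2 * 0.1994^1 = 0.3834
i=3: C(3,3)=1 * 0.8006^3 * 0.1994^0 = 0.5132
R = sum of terms = 0.8966

0.8966


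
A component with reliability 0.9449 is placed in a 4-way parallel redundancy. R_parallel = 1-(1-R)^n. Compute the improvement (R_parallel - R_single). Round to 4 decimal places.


R_single = 0.9449, n = 4
1 - R_single = 0.0551
(1 - R_single)^n = 0.0551^4 = 0.0
R_parallel = 1 - 0.0 = 1.0
Improvement = 1.0 - 0.9449
Improvement = 0.0551

0.0551


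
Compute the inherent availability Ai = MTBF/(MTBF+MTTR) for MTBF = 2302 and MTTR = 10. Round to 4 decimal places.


MTBF = 2302
MTTR = 10
MTBF + MTTR = 2312
Ai = 2302 / 2312
Ai = 0.9957

0.9957


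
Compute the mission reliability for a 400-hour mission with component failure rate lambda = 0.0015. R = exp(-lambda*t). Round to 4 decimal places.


lambda = 0.0015
mission_time = 400
lambda * t = 0.0015 * 400 = 0.6
R = exp(-0.6)
R = 0.5488

0.5488


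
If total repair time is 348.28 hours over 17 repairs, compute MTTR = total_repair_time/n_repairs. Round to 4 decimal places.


total_repair_time = 348.28
n_repairs = 17
MTTR = 348.28 / 17
MTTR = 20.4871

20.4871


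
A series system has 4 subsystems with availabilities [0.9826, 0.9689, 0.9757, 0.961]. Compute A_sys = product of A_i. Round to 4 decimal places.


Subsystems: [0.9826, 0.9689, 0.9757, 0.961]
After subsystem 1 (A=0.9826): product = 0.9826
After subsystem 2 (A=0.9689): product = 0.952
After subsystem 3 (A=0.9757): product = 0.9289
After subsystem 4 (A=0.961): product = 0.8927
A_sys = 0.8927

0.8927


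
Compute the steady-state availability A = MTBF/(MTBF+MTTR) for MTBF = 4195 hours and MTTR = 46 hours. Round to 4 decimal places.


MTBF = 4195
MTTR = 46
MTBF + MTTR = 4241
A = 4195 / 4241
A = 0.9892

0.9892


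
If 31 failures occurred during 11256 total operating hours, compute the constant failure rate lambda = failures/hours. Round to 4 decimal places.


failures = 31
total_hours = 11256
lambda = 31 / 11256
lambda = 0.0028

0.0028


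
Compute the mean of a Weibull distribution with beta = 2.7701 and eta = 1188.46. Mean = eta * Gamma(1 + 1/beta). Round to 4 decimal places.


beta = 2.7701, eta = 1188.46
1/beta = 0.361
1 + 1/beta = 1.361
Gamma(1.361) = 0.8901
Mean = 1188.46 * 0.8901
Mean = 1057.8403

1057.8403


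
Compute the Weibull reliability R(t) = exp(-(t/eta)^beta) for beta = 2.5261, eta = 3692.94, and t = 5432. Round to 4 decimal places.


beta = 2.5261, eta = 3692.94, t = 5432
t/eta = 5432 / 3692.94 = 1.4709
(t/eta)^beta = 1.4709^2.5261 = 2.6506
R(t) = exp(-2.6506)
R(t) = 0.0706

0.0706


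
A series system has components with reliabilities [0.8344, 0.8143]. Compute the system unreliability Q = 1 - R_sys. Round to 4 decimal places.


Components: [0.8344, 0.8143]
After component 1: product = 0.8344
After component 2: product = 0.6795
R_sys = 0.6795
Q = 1 - 0.6795 = 0.3205

0.3205


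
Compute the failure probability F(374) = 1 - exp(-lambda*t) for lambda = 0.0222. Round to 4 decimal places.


lambda = 0.0222, t = 374
lambda * t = 8.3028
exp(-8.3028) = 0.0002
F(t) = 1 - 0.0002
F(t) = 0.9998

0.9998


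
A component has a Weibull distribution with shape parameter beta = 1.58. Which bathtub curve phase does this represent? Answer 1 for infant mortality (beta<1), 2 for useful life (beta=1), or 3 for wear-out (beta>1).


beta = 1.58
Compare beta to 1:
beta < 1 => infant mortality (phase 1)
beta = 1 => useful life (phase 2)
beta > 1 => wear-out (phase 3)
Since beta = 1.58, this is wear-out (increasing failure rate)
Phase = 3

3


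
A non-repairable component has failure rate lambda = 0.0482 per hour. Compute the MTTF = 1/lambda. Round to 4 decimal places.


lambda = 0.0482
MTTF = 1 / 0.0482
MTTF = 20.7469

20.7469


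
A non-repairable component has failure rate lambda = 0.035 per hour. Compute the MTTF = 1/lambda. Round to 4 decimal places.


lambda = 0.035
MTTF = 1 / 0.035
MTTF = 28.5714

28.5714


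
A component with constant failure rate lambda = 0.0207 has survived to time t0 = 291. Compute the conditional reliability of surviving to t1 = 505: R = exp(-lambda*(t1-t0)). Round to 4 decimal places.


lambda = 0.0207
t0 = 291, t1 = 505
t1 - t0 = 214
lambda * (t1-t0) = 0.0207 * 214 = 4.4298
R = exp(-4.4298)
R = 0.0119

0.0119


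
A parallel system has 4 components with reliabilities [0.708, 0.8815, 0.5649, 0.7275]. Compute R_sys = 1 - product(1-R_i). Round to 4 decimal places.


Components: [0.708, 0.8815, 0.5649, 0.7275]
(1 - 0.708) = 0.292, running product = 0.292
(1 - 0.8815) = 0.1185, running product = 0.0346
(1 - 0.5649) = 0.4351, running product = 0.0151
(1 - 0.7275) = 0.2725, running product = 0.0041
Product of (1-R_i) = 0.0041
R_sys = 1 - 0.0041 = 0.9959

0.9959


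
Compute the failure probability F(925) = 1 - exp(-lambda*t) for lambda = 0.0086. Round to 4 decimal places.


lambda = 0.0086, t = 925
lambda * t = 7.955
exp(-7.955) = 0.0004
F(t) = 1 - 0.0004
F(t) = 0.9996

0.9996


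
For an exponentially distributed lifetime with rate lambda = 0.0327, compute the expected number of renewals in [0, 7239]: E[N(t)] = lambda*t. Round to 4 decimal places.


lambda = 0.0327
t = 7239
E[N(t)] = lambda * t
E[N(t)] = 0.0327 * 7239
E[N(t)] = 236.7153

236.7153


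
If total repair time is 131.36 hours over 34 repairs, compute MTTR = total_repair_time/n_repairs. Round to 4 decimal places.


total_repair_time = 131.36
n_repairs = 34
MTTR = 131.36 / 34
MTTR = 3.8635

3.8635


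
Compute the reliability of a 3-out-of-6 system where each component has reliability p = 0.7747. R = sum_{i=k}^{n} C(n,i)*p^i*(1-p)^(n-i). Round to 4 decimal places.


k = 3, n = 6, p = 0.7747
i=3: C(6,3)=20 * 0.7747^3 * 0.2253^3 = 0.1063
i=4: C(6,4)=15 * 0.7747^4 * 0.2253^2 = 0.2743
i=5: C(6,5)=6 * 0.7747^5 * 0.2253^1 = 0.3772
i=6: C(6,6)=1 * 0.7747^6 * 0.2253^0 = 0.2162
R = sum of terms = 0.974

0.974


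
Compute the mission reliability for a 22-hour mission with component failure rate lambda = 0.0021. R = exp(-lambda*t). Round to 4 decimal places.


lambda = 0.0021
mission_time = 22
lambda * t = 0.0021 * 22 = 0.0462
R = exp(-0.0462)
R = 0.9549

0.9549


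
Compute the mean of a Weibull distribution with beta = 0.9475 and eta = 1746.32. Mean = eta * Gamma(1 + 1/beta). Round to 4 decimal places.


beta = 0.9475, eta = 1746.32
1/beta = 1.0554
1 + 1/beta = 2.0554
Gamma(2.0554) = 1.0247
Mean = 1746.32 * 1.0247
Mean = 1789.4629

1789.4629


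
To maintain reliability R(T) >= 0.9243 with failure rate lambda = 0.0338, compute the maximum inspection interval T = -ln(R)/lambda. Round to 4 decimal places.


R_target = 0.9243
lambda = 0.0338
-ln(0.9243) = 0.0787
T = 0.0787 / 0.0338
T = 2.329

2.329


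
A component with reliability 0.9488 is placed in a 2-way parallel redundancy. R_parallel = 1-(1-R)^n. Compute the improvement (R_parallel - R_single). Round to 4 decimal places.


R_single = 0.9488, n = 2
1 - R_single = 0.0512
(1 - R_single)^n = 0.0512^2 = 0.0026
R_parallel = 1 - 0.0026 = 0.9974
Improvement = 0.9974 - 0.9488
Improvement = 0.0486

0.0486


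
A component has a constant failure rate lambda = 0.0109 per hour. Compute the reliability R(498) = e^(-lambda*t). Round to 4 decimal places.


lambda = 0.0109
t = 498
lambda * t = 5.4282
R(t) = e^(-5.4282)
R(t) = 0.0044

0.0044


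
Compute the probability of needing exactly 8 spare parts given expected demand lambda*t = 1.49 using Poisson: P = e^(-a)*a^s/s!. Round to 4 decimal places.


a = 1.49, s = 8
e^(-a) = e^(-1.49) = 0.2254
a^s = 1.49^8 = 24.2935
s! = 40320
P = 0.2254 * 24.2935 / 40320
P = 0.0001

0.0001


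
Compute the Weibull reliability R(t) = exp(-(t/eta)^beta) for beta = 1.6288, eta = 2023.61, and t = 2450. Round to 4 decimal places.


beta = 1.6288, eta = 2023.61, t = 2450
t/eta = 2450 / 2023.61 = 1.2107
(t/eta)^beta = 1.2107^1.6288 = 1.3654
R(t) = exp(-1.3654)
R(t) = 0.2553

0.2553


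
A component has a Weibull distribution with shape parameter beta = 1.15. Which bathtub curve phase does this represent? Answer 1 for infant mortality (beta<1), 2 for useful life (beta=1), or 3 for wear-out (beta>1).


beta = 1.15
Compare beta to 1:
beta < 1 => infant mortality (phase 1)
beta = 1 => useful life (phase 2)
beta > 1 => wear-out (phase 3)
Since beta = 1.15, this is wear-out (increasing failure rate)
Phase = 3

3


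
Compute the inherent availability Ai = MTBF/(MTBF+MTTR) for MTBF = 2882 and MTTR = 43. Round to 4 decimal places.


MTBF = 2882
MTTR = 43
MTBF + MTTR = 2925
Ai = 2882 / 2925
Ai = 0.9853

0.9853


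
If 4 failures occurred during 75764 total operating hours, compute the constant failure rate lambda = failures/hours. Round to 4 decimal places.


failures = 4
total_hours = 75764
lambda = 4 / 75764
lambda = 0.0001

0.0001


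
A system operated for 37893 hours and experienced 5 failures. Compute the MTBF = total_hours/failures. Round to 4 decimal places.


total_hours = 37893
failures = 5
MTBF = 37893 / 5
MTBF = 7578.6

7578.6


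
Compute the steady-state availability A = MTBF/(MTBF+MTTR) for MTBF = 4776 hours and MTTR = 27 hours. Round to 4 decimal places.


MTBF = 4776
MTTR = 27
MTBF + MTTR = 4803
A = 4776 / 4803
A = 0.9944

0.9944


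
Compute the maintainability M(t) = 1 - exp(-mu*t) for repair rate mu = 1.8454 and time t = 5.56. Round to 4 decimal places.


mu = 1.8454, t = 5.56
mu * t = 1.8454 * 5.56 = 10.2604
exp(-10.2604) = 0.0
M(t) = 1 - 0.0
M(t) = 1.0

1.0


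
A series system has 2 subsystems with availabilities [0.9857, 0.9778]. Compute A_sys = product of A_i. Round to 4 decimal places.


Subsystems: [0.9857, 0.9778]
After subsystem 1 (A=0.9857): product = 0.9857
After subsystem 2 (A=0.9778): product = 0.9638
A_sys = 0.9638

0.9638


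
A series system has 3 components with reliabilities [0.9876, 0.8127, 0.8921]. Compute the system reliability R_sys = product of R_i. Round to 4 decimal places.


Components: [0.9876, 0.8127, 0.8921]
After component 1 (R=0.9876): product = 0.9876
After component 2 (R=0.8127): product = 0.8026
After component 3 (R=0.8921): product = 0.716
R_sys = 0.716

0.716


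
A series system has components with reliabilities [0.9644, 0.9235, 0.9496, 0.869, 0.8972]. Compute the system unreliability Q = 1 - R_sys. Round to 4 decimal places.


Components: [0.9644, 0.9235, 0.9496, 0.869, 0.8972]
After component 1: product = 0.9644
After component 2: product = 0.8906
After component 3: product = 0.8457
After component 4: product = 0.7349
After component 5: product = 0.6594
R_sys = 0.6594
Q = 1 - 0.6594 = 0.3406

0.3406


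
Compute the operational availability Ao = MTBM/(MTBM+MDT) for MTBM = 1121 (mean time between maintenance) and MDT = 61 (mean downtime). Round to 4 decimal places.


MTBM = 1121
MDT = 61
MTBM + MDT = 1182
Ao = 1121 / 1182
Ao = 0.9484

0.9484


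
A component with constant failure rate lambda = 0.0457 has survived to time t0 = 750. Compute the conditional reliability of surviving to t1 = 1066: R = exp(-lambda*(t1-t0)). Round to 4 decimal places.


lambda = 0.0457
t0 = 750, t1 = 1066
t1 - t0 = 316
lambda * (t1-t0) = 0.0457 * 316 = 14.4412
R = exp(-14.4412)
R = 0.0

0.0


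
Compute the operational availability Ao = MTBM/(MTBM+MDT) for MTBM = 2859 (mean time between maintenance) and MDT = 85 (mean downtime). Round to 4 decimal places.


MTBM = 2859
MDT = 85
MTBM + MDT = 2944
Ao = 2859 / 2944
Ao = 0.9711

0.9711


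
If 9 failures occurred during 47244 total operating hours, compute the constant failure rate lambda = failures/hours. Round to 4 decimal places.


failures = 9
total_hours = 47244
lambda = 9 / 47244
lambda = 0.0002

0.0002


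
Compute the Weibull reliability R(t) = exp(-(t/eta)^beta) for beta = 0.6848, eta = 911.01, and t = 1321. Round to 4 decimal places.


beta = 0.6848, eta = 911.01, t = 1321
t/eta = 1321 / 911.01 = 1.45
(t/eta)^beta = 1.45^0.6848 = 1.2898
R(t) = exp(-1.2898)
R(t) = 0.2753

0.2753


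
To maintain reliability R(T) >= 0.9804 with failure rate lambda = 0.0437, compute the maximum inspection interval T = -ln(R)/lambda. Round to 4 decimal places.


R_target = 0.9804
lambda = 0.0437
-ln(0.9804) = 0.0198
T = 0.0198 / 0.0437
T = 0.453

0.453


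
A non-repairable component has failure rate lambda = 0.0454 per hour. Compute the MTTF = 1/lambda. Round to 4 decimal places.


lambda = 0.0454
MTTF = 1 / 0.0454
MTTF = 22.0264

22.0264


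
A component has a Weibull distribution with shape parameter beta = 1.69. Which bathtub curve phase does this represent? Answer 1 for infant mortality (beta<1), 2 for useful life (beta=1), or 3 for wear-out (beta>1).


beta = 1.69
Compare beta to 1:
beta < 1 => infant mortality (phase 1)
beta = 1 => useful life (phase 2)
beta > 1 => wear-out (phase 3)
Since beta = 1.69, this is wear-out (increasing failure rate)
Phase = 3

3


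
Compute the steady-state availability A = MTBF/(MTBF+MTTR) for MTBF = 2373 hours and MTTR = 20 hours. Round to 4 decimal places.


MTBF = 2373
MTTR = 20
MTBF + MTTR = 2393
A = 2373 / 2393
A = 0.9916

0.9916


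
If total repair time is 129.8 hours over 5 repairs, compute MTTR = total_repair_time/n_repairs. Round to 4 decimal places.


total_repair_time = 129.8
n_repairs = 5
MTTR = 129.8 / 5
MTTR = 25.96

25.96


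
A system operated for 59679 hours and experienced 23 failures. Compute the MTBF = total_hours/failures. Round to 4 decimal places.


total_hours = 59679
failures = 23
MTBF = 59679 / 23
MTBF = 2594.7391

2594.7391


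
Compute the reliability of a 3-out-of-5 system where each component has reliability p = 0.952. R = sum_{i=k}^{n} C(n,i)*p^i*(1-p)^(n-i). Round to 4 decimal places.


k = 3, n = 5, p = 0.952
i=3: C(5,3)=10 * 0.952^3 * 0.048^2 = 0.0199
i=4: C(5,4)=5 * 0.952^4 * 0.048^1 = 0.1971
i=5: C(5,5)=1 * 0.952^5 * 0.048^0 = 0.782
R = sum of terms = 0.999

0.999


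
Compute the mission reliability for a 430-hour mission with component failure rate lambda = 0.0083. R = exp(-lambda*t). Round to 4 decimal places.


lambda = 0.0083
mission_time = 430
lambda * t = 0.0083 * 430 = 3.569
R = exp(-3.569)
R = 0.0282

0.0282


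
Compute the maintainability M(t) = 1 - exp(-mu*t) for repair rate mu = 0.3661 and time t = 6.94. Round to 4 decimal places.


mu = 0.3661, t = 6.94
mu * t = 0.3661 * 6.94 = 2.5407
exp(-2.5407) = 0.0788
M(t) = 1 - 0.0788
M(t) = 0.9212

0.9212


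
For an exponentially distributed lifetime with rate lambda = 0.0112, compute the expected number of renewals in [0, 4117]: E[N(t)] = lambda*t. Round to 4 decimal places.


lambda = 0.0112
t = 4117
E[N(t)] = lambda * t
E[N(t)] = 0.0112 * 4117
E[N(t)] = 46.1104

46.1104


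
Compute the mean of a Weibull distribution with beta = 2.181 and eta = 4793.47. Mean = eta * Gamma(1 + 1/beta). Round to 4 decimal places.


beta = 2.181, eta = 4793.47
1/beta = 0.4585
1 + 1/beta = 1.4585
Gamma(1.4585) = 0.8856
Mean = 4793.47 * 0.8856
Mean = 4245.1324

4245.1324


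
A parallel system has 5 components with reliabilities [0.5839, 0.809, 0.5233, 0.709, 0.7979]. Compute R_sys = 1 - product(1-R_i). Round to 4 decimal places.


Components: [0.5839, 0.809, 0.5233, 0.709, 0.7979]
(1 - 0.5839) = 0.4161, running product = 0.4161
(1 - 0.809) = 0.191, running product = 0.0795
(1 - 0.5233) = 0.4767, running product = 0.0379
(1 - 0.709) = 0.291, running product = 0.011
(1 - 0.7979) = 0.2021, running product = 0.0022
Product of (1-R_i) = 0.0022
R_sys = 1 - 0.0022 = 0.9978

0.9978


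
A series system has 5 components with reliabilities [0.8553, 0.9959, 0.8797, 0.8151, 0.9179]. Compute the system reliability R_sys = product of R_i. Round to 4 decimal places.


Components: [0.8553, 0.9959, 0.8797, 0.8151, 0.9179]
After component 1 (R=0.8553): product = 0.8553
After component 2 (R=0.9959): product = 0.8518
After component 3 (R=0.8797): product = 0.7493
After component 4 (R=0.8151): product = 0.6108
After component 5 (R=0.9179): product = 0.5606
R_sys = 0.5606

0.5606


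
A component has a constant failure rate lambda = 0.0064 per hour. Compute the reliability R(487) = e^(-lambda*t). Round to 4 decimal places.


lambda = 0.0064
t = 487
lambda * t = 3.1168
R(t) = e^(-3.1168)
R(t) = 0.0443

0.0443


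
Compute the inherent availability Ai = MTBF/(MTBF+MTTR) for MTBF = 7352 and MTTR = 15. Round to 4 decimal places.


MTBF = 7352
MTTR = 15
MTBF + MTTR = 7367
Ai = 7352 / 7367
Ai = 0.998

0.998


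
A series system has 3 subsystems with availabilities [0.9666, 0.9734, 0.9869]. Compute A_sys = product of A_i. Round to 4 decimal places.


Subsystems: [0.9666, 0.9734, 0.9869]
After subsystem 1 (A=0.9666): product = 0.9666
After subsystem 2 (A=0.9734): product = 0.9409
After subsystem 3 (A=0.9869): product = 0.9286
A_sys = 0.9286

0.9286


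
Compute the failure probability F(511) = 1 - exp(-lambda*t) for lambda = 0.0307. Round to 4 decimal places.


lambda = 0.0307, t = 511
lambda * t = 15.6877
exp(-15.6877) = 0.0
F(t) = 1 - 0.0
F(t) = 1.0

1.0


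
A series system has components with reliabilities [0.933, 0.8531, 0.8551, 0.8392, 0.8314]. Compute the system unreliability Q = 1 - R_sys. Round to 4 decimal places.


Components: [0.933, 0.8531, 0.8551, 0.8392, 0.8314]
After component 1: product = 0.933
After component 2: product = 0.7959
After component 3: product = 0.6806
After component 4: product = 0.5712
After component 5: product = 0.4749
R_sys = 0.4749
Q = 1 - 0.4749 = 0.5251

0.5251


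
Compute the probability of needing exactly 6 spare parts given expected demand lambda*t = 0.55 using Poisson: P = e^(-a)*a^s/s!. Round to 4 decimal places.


a = 0.55, s = 6
e^(-a) = e^(-0.55) = 0.5769
a^s = 0.55^6 = 0.0277
s! = 720
P = 0.5769 * 0.0277 / 720
P = 0.0

0.0


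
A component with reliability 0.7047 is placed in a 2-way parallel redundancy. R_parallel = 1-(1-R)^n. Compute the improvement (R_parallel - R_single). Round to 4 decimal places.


R_single = 0.7047, n = 2
1 - R_single = 0.2953
(1 - R_single)^n = 0.2953^2 = 0.0872
R_parallel = 1 - 0.0872 = 0.9128
Improvement = 0.9128 - 0.7047
Improvement = 0.2081

0.2081


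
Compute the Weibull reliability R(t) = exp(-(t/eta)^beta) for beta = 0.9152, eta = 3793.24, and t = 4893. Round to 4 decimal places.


beta = 0.9152, eta = 3793.24, t = 4893
t/eta = 4893 / 3793.24 = 1.2899
(t/eta)^beta = 1.2899^0.9152 = 1.2624
R(t) = exp(-1.2624)
R(t) = 0.283

0.283


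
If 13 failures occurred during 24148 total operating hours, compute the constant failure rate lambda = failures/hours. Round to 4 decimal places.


failures = 13
total_hours = 24148
lambda = 13 / 24148
lambda = 0.0005

0.0005


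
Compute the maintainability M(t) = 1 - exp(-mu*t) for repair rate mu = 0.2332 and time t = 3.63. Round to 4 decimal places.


mu = 0.2332, t = 3.63
mu * t = 0.2332 * 3.63 = 0.8465
exp(-0.8465) = 0.4289
M(t) = 1 - 0.4289
M(t) = 0.5711

0.5711


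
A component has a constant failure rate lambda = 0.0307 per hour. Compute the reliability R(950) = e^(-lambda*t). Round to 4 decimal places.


lambda = 0.0307
t = 950
lambda * t = 29.165
R(t) = e^(-29.165)
R(t) = 0.0

0.0


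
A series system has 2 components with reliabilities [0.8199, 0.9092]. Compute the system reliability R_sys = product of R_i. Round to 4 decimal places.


Components: [0.8199, 0.9092]
After component 1 (R=0.8199): product = 0.8199
After component 2 (R=0.9092): product = 0.7455
R_sys = 0.7455

0.7455


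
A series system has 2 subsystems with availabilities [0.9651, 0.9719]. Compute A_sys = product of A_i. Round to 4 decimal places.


Subsystems: [0.9651, 0.9719]
After subsystem 1 (A=0.9651): product = 0.9651
After subsystem 2 (A=0.9719): product = 0.938
A_sys = 0.938

0.938


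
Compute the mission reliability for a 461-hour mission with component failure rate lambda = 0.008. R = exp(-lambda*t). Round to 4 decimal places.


lambda = 0.008
mission_time = 461
lambda * t = 0.008 * 461 = 3.688
R = exp(-3.688)
R = 0.025

0.025
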